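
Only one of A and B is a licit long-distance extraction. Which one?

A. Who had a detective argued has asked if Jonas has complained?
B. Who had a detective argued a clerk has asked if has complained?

A

In B, the wh-phrase is extracted from inside a wh-island (introduced by "if"), which blocks movement.
In A, the extraction path crosses only that-complement boundaries, which are transparent.
So A is grammatical.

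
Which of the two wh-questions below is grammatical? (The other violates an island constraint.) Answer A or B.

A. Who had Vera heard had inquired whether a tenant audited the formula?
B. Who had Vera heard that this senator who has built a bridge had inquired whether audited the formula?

A

In B, the wh-phrase is extracted from inside a wh-island (introduced by "whether"), which blocks movement.
In A, the extraction path crosses only that-complement boundaries, which are transparent.
So A is grammatical.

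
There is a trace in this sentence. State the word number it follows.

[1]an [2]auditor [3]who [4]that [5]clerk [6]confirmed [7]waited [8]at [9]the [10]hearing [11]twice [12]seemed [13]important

6

The displaced element is "an auditor" (word 2).
It is linked across 1 clause boundary (Ø).
It functions as the subject of "waited", so the gap sits immediately after word 6 ("confirmed").
Base order: That clerk confirmed an auditor waited at the hearing twice.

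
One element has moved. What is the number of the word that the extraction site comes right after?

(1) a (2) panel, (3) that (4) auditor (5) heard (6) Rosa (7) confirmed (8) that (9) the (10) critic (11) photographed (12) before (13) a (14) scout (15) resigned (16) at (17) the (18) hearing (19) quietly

The displaced element is "a panel" (word 2).
It is linked across 2 clause boundaries (Ø → that).
It functions as the direct object of "photographed", so the gap sits immediately after word 11 ("photographed").
Base order: That auditor heard Rosa confirmed that the critic photographed a panel before a scout resigned at the hearing quietly.

11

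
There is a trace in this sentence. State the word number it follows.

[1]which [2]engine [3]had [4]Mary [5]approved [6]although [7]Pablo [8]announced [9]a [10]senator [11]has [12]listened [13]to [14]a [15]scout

The displaced element is "which engine" (word 2).
It functions as the direct object of "approved", so the gap sits immediately after word 5 ("approved").
Base order: Mary had approved which engine although Pablo announced a senator has listened to a scout.

5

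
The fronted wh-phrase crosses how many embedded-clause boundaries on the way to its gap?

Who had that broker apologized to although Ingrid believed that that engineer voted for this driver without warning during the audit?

"who" originates inside the matrix clause — no clause boundary is crossed.

0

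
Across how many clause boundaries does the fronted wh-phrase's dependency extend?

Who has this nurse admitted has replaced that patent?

"who" is extracted from the subject of "replaced".
Boundaries crossed, outermost first: [Ø] — 1 in total.

1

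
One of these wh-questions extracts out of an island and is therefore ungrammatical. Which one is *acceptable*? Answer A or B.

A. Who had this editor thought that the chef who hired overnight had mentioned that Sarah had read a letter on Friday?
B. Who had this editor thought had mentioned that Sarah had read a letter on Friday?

In A, the wh-phrase is extracted from inside a complex-NP island (relative clause) (introduced by "who"), which blocks movement.
In B, the extraction path crosses only that-complement boundaries, which are transparent.
So B is grammatical.

B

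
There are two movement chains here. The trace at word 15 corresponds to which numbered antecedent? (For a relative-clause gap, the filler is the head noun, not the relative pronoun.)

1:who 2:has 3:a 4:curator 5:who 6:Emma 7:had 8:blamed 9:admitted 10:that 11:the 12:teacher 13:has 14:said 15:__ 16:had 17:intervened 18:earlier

1

The marked gap is the subject of "intervened".
Its filler is the fronted wh-phrase "who", at word 1.
(The other dependency links word 4 to a gap after word 8.)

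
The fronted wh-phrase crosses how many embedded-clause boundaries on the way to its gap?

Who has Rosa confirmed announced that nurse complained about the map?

"who" is extracted from the subject of "announced".
Boundaries crossed, outermost first: [Ø] — 1 in total.

1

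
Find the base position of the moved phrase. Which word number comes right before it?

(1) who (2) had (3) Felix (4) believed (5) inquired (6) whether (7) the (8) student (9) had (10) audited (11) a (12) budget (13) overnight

4

The displaced element is "who" (word 1).
It is linked across 1 clause boundary (Ø).
It functions as the subject of "inquired", so the gap sits immediately after word 4 ("believed").
Base order: Felix had believed that who inquired whether the student had audited a budget overnight.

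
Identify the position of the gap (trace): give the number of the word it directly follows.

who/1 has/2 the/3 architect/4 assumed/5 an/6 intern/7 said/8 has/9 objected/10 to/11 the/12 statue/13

The displaced element is "who" (word 1).
It is linked across 2 clause boundaries (Ø → Ø).
It functions as the subject of "objected", so the gap sits immediately after word 8 ("said").
Base order: The architect has assumed an intern said who has objected to the statue.

8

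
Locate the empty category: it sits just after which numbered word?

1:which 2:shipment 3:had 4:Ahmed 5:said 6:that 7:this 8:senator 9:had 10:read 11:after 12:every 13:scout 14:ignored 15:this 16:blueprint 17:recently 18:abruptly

10

The displaced element is "which shipment" (word 2).
It is linked across 1 clause boundary (that).
It functions as the direct object of "read", so the gap sits immediately after word 10 ("read").
Base order: Ahmed had said that this senator had read which shipment after every scout ignored this blueprint recently abruptly.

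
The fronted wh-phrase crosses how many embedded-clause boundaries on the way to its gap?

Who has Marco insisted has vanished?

1

"who" is extracted from the subject of "vanished".
Boundaries crossed, outermost first: [Ø] — 1 in total.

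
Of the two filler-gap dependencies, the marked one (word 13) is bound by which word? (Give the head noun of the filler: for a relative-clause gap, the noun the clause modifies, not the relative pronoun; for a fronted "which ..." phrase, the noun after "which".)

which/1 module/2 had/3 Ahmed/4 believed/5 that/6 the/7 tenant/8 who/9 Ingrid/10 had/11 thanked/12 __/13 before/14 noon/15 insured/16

8

The marked gap is inside the relative clause, the direct object of "thanked".
Its filler is the head noun "tenant" (via "who"), at word 8.
(The other dependency links word 2 to a gap after word 16.)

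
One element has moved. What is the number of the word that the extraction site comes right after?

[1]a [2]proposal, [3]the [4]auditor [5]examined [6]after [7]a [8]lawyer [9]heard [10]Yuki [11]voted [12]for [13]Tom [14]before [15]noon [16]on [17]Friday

The displaced element is "a proposal" (word 2).
It functions as the direct object of "examined", so the gap sits immediately after word 5 ("examined").
Base order: The auditor examined a proposal after a lawyer heard Yuki voted for Tom before noon on Friday.

5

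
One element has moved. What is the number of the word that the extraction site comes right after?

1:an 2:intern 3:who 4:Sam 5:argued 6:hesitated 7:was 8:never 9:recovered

The displaced element is "an intern" (word 2).
It is linked across 1 clause boundary (Ø).
It functions as the subject of "hesitated", so the gap sits immediately after word 5 ("argued").
Base order: Sam argued an intern hesitated.

5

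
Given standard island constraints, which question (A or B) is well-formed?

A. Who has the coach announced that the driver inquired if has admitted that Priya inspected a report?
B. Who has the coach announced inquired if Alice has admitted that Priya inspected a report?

B

In A, the wh-phrase is extracted from inside a wh-island (introduced by "if"), which blocks movement.
In B, the extraction path crosses only that-complement boundaries, which are transparent.
So B is grammatical.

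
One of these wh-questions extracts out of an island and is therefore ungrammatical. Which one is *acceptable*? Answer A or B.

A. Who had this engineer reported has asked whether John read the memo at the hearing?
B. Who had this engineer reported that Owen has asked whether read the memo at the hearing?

In B, the wh-phrase is extracted from inside a wh-island (introduced by "whether"), which blocks movement.
In A, the extraction path crosses only that-complement boundaries, which are transparent.
So A is grammatical.

A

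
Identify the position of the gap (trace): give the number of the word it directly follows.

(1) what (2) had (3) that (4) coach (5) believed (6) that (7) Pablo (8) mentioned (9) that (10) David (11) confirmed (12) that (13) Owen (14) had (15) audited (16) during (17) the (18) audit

15

The displaced element is "what" (word 1).
It is linked across 3 clause boundaries (that → that → that).
It functions as the direct object of "audited", so the gap sits immediately after word 15 ("audited").
Base order: That coach had believed that Pablo mentioned that David confirmed that Owen had audited what during the audit.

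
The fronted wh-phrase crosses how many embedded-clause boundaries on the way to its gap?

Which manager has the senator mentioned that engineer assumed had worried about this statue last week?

2

"which manager" is extracted from the subject of "worried".
Boundaries crossed, outermost first: [Ø], [Ø] — 2 in total.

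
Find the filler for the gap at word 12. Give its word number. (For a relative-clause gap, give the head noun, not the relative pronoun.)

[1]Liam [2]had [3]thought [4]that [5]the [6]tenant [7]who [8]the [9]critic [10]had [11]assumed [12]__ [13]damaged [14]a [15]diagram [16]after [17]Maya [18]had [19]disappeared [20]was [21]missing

The gap at 12 is the subject of "damaged", inside a relative clause.
The relative pronoun is "who" (word 7); it is bound by the head noun immediately before it.
Its filler is the head noun "tenant", at word 6.

6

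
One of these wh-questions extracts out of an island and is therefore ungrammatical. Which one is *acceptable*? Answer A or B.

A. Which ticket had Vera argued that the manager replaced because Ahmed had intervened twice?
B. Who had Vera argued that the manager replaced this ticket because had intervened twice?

A

In B, the wh-phrase is extracted from inside an adjunct island (introduced by "because"), which blocks movement.
In A, the extraction path crosses only that-complement boundaries, which are transparent.
So A is grammatical.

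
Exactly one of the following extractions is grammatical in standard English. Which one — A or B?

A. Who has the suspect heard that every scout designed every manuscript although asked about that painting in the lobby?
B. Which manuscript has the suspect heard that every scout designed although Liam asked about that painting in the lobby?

B

In A, the wh-phrase is extracted from inside an adjunct island (introduced by "although"), which blocks movement.
In B, the extraction path crosses only that-complement boundaries, which are transparent.
So B is grammatical.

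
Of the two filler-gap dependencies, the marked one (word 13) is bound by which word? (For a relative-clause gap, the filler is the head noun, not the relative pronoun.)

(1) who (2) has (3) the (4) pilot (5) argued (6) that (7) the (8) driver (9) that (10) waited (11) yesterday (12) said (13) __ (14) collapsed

The marked gap is the subject of "collapsed".
Its filler is the fronted wh-phrase "who", at word 1.
(The other dependency links word 8 to a gap after word 9.)

1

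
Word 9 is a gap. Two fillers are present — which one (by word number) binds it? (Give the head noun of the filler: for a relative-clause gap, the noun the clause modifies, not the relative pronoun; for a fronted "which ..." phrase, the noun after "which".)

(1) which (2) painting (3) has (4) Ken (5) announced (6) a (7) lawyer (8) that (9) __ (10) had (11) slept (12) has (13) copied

The marked gap is inside the relative clause, the subject of "slept".
Its filler is the head noun "lawyer" (via "that"), at word 7.
(The other dependency links word 2 to a gap after word 13.)

7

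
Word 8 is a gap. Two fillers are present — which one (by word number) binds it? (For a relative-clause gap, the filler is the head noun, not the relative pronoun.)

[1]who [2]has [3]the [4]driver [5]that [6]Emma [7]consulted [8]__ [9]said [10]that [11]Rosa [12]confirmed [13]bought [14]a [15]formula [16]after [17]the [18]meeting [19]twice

The marked gap is inside the relative clause, the direct object of "consulted".
Its filler is the head noun "driver" (via "that"), at word 4.
(The other dependency links word 1 to a gap after word 12.)

4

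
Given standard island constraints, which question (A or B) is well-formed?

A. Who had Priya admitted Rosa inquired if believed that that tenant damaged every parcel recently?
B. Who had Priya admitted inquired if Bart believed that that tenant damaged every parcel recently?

In A, the wh-phrase is extracted from inside a wh-island (introduced by "if"), which blocks movement.
In B, the extraction path crosses only that-complement boundaries, which are transparent.
So B is grammatical.

B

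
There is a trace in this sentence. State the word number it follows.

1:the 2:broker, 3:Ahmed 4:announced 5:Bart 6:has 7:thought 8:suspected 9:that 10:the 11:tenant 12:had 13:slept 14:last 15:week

The displaced element is "the broker" (word 2).
It is linked across 2 clause boundaries (Ø → Ø).
It functions as the subject of "suspected", so the gap sits immediately after word 7 ("thought").
Base order: Ahmed announced Bart has thought that the broker suspected that the tenant had slept last week.

7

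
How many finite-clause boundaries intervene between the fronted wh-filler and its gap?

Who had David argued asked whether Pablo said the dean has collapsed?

"who" is extracted from the subject of "asked".
Boundaries crossed, outermost first: [Ø] — 1 in total.

1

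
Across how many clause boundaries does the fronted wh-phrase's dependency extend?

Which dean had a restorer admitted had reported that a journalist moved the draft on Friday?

1

"which dean" is extracted from the subject of "reported".
Boundaries crossed, outermost first: [Ø] — 1 in total.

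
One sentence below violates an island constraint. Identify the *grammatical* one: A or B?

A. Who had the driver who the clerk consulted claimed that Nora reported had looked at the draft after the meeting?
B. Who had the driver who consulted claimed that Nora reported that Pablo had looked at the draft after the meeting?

A

In B, the wh-phrase is extracted from inside a complex-NP island (relative clause) (introduced by "who"), which blocks movement.
In A, the extraction path crosses only that-complement boundaries, which are transparent.
So A is grammatical.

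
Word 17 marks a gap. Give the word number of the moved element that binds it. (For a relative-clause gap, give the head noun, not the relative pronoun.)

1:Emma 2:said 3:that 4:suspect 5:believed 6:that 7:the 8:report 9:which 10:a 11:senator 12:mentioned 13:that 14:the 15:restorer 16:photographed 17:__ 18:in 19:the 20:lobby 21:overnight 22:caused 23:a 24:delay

8

The gap at 17 is the object of "photographed", inside a relative clause.
The relative pronoun is "which" (word 9); it is bound by the head noun immediately before it.
Its filler is the head noun "report", at word 8.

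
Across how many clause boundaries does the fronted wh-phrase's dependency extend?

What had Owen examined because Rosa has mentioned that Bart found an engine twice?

0

"what" originates inside the matrix clause — no clause boundary is crossed.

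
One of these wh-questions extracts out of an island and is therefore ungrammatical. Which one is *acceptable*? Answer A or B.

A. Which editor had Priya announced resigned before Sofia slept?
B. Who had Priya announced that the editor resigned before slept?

In B, the wh-phrase is extracted from inside an adjunct island (introduced by "before"), which blocks movement.
In A, the extraction path crosses only that-complement boundaries, which are transparent.
So A is grammatical.

A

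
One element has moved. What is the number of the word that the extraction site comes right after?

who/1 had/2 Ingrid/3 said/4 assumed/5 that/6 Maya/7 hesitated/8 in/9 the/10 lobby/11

The displaced element is "who" (word 1).
It is linked across 1 clause boundary (Ø).
It functions as the subject of "assumed", so the gap sits immediately after word 4 ("said").
Base order: Ingrid had said who assumed that Maya hesitated in the lobby.

4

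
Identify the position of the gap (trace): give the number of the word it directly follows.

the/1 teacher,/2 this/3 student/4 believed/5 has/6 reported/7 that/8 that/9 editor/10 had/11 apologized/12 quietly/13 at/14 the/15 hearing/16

The displaced element is "the teacher" (word 2).
It is linked across 1 clause boundary (Ø).
It functions as the subject of "reported", so the gap sits immediately after word 5 ("believed").
Base order: This student believed that the teacher has reported that that editor had apologized quietly at the hearing.

5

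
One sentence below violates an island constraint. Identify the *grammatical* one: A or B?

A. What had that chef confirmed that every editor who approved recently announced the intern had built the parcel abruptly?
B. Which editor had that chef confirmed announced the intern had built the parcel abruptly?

B

In A, the wh-phrase is extracted from inside a complex-NP island (relative clause) (introduced by "who"), which blocks movement.
In B, the extraction path crosses only that-complement boundaries, which are transparent.
So B is grammatical.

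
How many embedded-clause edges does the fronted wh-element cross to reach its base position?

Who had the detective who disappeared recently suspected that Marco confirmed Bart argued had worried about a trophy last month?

3

"who" is extracted from the subject of "worried".
Boundaries crossed, outermost first: [that], [Ø], [Ø] — 3 in total.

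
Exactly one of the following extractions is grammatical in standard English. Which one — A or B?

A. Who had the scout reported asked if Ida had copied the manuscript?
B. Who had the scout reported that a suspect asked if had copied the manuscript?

In B, the wh-phrase is extracted from inside a wh-island (introduced by "if"), which blocks movement.
In A, the extraction path crosses only that-complement boundaries, which are transparent.
So A is grammatical.

A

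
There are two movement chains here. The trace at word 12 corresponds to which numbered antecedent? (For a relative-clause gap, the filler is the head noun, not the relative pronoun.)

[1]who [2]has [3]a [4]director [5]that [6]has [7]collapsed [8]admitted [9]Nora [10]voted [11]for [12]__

The marked gap is the object of the preposition "for" of "voted".
Its filler is the fronted wh-phrase "who", at word 1.
(The other dependency links word 4 to a gap after word 5.)

1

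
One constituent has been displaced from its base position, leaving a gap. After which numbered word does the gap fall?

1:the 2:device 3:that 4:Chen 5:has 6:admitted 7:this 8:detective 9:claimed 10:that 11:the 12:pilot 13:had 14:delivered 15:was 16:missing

14

The displaced element is "the device" (word 2).
It is linked across 2 clause boundaries (Ø → that).
It functions as the direct object of "delivered", so the gap sits immediately after word 14 ("delivered").
Base order: Chen has admitted this detective claimed that the pilot had delivered the device.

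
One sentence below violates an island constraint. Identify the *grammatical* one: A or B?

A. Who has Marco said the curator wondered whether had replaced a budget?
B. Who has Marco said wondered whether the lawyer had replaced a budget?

B

In A, the wh-phrase is extracted from inside a wh-island (introduced by "whether"), which blocks movement.
In B, the extraction path crosses only that-complement boundaries, which are transparent.
So B is grammatical.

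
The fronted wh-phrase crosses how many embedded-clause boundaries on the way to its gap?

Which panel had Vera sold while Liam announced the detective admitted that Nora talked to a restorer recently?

"which panel" originates inside the matrix clause — no clause boundary is crossed.

0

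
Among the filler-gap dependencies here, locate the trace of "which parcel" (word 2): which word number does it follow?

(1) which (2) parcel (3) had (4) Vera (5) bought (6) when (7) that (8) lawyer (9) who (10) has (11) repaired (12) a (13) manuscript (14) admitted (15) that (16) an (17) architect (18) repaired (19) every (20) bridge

5

The displaced element is "which parcel" (word 2).
It functions as the direct object of "bought", so the gap sits immediately after word 5 ("bought").
Base order: Vera had bought which parcel when that lawyer who has repaired a manuscript admitted that an architect repaired every bridge.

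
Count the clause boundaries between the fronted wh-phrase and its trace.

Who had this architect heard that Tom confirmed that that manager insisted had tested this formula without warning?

"who" is extracted from the subject of "tested".
Boundaries crossed, outermost first: [that], [that], [Ø] — 3 in total.

3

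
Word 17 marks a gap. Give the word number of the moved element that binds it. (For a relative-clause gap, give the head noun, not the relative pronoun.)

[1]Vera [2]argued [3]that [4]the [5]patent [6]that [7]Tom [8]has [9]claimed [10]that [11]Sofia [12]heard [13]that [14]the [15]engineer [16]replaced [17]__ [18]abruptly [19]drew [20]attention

5

The gap at 17 is the object of "replaced", inside a relative clause.
The relative pronoun is "that" (word 6); it is bound by the head noun immediately before it.
Its filler is the head noun "patent", at word 5.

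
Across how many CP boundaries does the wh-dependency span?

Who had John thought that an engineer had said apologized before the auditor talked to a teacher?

"who" is extracted from the subject of "apologized".
Boundaries crossed, outermost first: [that], [Ø] — 2 in total.

2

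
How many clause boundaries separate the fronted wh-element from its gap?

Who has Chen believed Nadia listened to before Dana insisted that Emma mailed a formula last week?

1

"who" is extracted from the PP object of "listened".
Boundaries crossed, outermost first: [Ø] — 1 in total.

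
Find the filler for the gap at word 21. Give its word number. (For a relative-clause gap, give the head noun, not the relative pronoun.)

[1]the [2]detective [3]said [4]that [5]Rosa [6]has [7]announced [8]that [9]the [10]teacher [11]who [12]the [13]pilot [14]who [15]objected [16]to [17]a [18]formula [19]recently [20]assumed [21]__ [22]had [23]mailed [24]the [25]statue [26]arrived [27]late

10

The gap at 21 is the subject of "mailed", inside a relative clause.
The relative pronoun is "who" (word 11); it is bound by the head noun immediately before it.
Its filler is the head noun "teacher", at word 10.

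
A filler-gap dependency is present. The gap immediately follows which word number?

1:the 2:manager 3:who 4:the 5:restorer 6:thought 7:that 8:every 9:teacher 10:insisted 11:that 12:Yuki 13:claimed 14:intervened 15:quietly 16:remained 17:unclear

13

The displaced element is "the manager" (word 2).
It is linked across 3 clause boundaries (that → that → Ø).
It functions as the subject of "intervened", so the gap sits immediately after word 13 ("claimed").
Base order: The restorer thought that every teacher insisted that Yuki claimed that the manager intervened quietly.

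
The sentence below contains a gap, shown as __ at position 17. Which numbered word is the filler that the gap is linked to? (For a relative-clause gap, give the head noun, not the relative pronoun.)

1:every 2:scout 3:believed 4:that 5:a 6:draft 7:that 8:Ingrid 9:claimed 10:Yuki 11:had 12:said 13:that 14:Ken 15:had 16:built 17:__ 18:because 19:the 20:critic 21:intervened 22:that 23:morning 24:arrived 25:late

The gap at 17 is the object of "built", inside a relative clause.
The relative pronoun is "that" (word 7); it is bound by the head noun immediately before it.
Its filler is the head noun "draft", at word 6.

6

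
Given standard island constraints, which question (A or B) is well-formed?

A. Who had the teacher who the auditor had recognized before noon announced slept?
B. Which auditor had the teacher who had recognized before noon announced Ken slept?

In B, the wh-phrase is extracted from inside a complex-NP island (relative clause) (introduced by "who"), which blocks movement.
In A, the extraction path crosses only that-complement boundaries, which are transparent.
So A is grammatical.

A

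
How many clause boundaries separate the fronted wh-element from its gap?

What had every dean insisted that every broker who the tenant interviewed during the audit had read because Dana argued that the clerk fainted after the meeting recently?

"what" is extracted from the object of "read".
Boundaries crossed, outermost first: [that] — 1 in total.

1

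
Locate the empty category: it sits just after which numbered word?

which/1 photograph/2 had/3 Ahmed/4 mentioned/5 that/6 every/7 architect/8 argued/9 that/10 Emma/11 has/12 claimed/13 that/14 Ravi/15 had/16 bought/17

The displaced element is "which photograph" (word 2).
It is linked across 3 clause boundaries (that → that → that).
It functions as the direct object of "bought", so the gap sits immediately after word 17 ("bought").
Base order: Ahmed had mentioned that every architect argued that Emma has claimed that Ravi had bought which photograph.

17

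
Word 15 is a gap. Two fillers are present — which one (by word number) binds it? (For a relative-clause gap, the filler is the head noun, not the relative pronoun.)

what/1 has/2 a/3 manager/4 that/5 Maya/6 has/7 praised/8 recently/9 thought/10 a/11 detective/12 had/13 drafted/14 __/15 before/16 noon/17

1

The marked gap is the direct object of "drafted".
Its filler is the fronted wh-phrase "what", at word 1.
(The other dependency links word 4 to a gap after word 8.)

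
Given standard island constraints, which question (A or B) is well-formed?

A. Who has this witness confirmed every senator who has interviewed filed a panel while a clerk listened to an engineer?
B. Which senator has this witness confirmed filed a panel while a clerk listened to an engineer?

In A, the wh-phrase is extracted from inside a complex-NP island (relative clause) (introduced by "who"), which blocks movement.
In B, the extraction path crosses only that-complement boundaries, which are transparent.
So B is grammatical.

B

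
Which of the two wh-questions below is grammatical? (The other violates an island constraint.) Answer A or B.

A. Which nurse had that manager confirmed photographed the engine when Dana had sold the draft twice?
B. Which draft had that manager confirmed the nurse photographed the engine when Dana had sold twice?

In B, the wh-phrase is extracted from inside an adjunct island (introduced by "when"), which blocks movement.
In A, the extraction path crosses only that-complement boundaries, which are transparent.
So A is grammatical.

A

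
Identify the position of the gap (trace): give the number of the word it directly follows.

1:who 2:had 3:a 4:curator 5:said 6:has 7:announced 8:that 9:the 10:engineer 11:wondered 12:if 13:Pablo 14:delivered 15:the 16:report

5

The displaced element is "who" (word 1).
It is linked across 1 clause boundary (Ø).
It functions as the subject of "announced", so the gap sits immediately after word 5 ("said").
Base order: A curator had said who has announced that the engineer wondered if Pablo delivered the report.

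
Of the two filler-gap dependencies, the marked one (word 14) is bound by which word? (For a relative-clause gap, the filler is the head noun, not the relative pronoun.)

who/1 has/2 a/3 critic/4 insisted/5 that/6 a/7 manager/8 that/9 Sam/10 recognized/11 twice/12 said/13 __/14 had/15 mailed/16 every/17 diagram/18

1

The marked gap is the subject of "mailed".
Its filler is the fronted wh-phrase "who", at word 1.
(The other dependency links word 8 to a gap after word 11.)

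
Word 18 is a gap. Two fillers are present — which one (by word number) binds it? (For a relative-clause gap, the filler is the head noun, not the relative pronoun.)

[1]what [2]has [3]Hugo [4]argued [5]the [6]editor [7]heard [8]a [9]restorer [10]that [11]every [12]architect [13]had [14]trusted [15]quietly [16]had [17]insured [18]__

The marked gap is the direct object of "insured".
Its filler is the fronted wh-phrase "what", at word 1.
(The other dependency links word 9 to a gap after word 14.)

1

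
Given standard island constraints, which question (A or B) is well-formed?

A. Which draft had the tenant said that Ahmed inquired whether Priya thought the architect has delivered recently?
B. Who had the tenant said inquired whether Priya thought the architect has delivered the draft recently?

B

In A, the wh-phrase is extracted from inside a wh-island (introduced by "whether"), which blocks movement.
In B, the extraction path crosses only that-complement boundaries, which are transparent.
So B is grammatical.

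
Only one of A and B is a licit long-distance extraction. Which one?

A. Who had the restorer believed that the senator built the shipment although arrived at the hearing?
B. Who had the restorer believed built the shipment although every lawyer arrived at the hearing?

In A, the wh-phrase is extracted from inside an adjunct island (introduced by "although"), which blocks movement.
In B, the extraction path crosses only that-complement boundaries, which are transparent.
So B is grammatical.

B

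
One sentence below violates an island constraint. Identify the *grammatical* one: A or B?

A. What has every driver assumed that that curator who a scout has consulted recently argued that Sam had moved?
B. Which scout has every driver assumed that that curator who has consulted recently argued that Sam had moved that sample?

In B, the wh-phrase is extracted from inside a complex-NP island (relative clause) (introduced by "who"), which blocks movement.
In A, the extraction path crosses only that-complement boundaries, which are transparent.
So A is grammatical.

A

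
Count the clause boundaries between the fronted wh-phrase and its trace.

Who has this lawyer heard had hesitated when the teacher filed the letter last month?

1

"who" is extracted from the subject of "hesitated".
Boundaries crossed, outermost first: [Ø] — 1 in total.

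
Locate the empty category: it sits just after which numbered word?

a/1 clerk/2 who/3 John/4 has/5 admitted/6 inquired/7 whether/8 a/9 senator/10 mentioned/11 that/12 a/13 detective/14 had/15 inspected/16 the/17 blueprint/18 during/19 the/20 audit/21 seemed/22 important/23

The displaced element is "a clerk" (word 2).
It is linked across 1 clause boundary (Ø).
It functions as the subject of "inquired", so the gap sits immediately after word 6 ("admitted").
Base order: John has admitted that a clerk inquired whether a senator mentioned that a detective had inspected the blueprint during the audit.

6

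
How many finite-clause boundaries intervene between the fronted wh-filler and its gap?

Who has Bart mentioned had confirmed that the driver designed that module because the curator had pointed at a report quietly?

"who" is extracted from the subject of "confirmed".
Boundaries crossed, outermost first: [Ø] — 1 in total.

1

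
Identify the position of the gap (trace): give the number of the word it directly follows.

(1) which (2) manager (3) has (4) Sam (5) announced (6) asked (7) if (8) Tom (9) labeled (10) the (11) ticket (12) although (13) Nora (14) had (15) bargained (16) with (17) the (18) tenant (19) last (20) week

5

The displaced element is "which manager" (word 2).
It is linked across 1 clause boundary (Ø).
It functions as the subject of "asked", so the gap sits immediately after word 5 ("announced").
Base order: Sam has announced that which manager asked if Tom labeled the ticket although Nora had bargained with the tenant last week.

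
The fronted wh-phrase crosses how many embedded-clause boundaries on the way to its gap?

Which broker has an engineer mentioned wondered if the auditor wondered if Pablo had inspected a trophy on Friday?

"which broker" is extracted from the subject of "wondered".
Boundaries crossed, outermost first: [Ø] — 1 in total.

1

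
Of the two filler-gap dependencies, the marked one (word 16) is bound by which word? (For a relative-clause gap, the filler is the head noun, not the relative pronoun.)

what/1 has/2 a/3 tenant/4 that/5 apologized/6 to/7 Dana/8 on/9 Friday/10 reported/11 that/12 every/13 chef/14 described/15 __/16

1

The marked gap is the direct object of "described".
Its filler is the fronted wh-phrase "what", at word 1.
(The other dependency links word 4 to a gap after word 5.)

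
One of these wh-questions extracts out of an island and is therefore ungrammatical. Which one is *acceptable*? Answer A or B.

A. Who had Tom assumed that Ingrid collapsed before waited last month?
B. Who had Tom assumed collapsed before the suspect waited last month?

B

In A, the wh-phrase is extracted from inside an adjunct island (introduced by "before"), which blocks movement.
In B, the extraction path crosses only that-complement boundaries, which are transparent.
So B is grammatical.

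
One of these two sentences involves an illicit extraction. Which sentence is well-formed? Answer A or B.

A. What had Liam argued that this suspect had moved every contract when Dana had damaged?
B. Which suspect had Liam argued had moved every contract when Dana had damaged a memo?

In A, the wh-phrase is extracted from inside an adjunct island (introduced by "when"), which blocks movement.
In B, the extraction path crosses only that-complement boundaries, which are transparent.
So B is grammatical.

B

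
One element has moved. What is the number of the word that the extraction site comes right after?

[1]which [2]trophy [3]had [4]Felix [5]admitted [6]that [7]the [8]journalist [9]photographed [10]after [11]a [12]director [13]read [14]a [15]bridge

9

The displaced element is "which trophy" (word 2).
It is linked across 1 clause boundary (that).
It functions as the direct object of "photographed", so the gap sits immediately after word 9 ("photographed").
Base order: Felix had admitted that the journalist photographed which trophy after a director read a bridge.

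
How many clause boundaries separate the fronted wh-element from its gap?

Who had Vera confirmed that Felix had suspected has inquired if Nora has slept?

"who" is extracted from the subject of "inquired".
Boundaries crossed, outermost first: [that], [Ø] — 2 in total.

2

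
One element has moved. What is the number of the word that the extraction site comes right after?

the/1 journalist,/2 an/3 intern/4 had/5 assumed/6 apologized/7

6

The displaced element is "the journalist" (word 2).
It is linked across 1 clause boundary (Ø).
It functions as the subject of "apologized", so the gap sits immediately after word 6 ("assumed").
Base order: An intern had assumed that the journalist apologized.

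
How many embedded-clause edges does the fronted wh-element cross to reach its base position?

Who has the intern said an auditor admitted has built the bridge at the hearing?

2

"who" is extracted from the subject of "built".
Boundaries crossed, outermost first: [Ø], [Ø] — 2 in total.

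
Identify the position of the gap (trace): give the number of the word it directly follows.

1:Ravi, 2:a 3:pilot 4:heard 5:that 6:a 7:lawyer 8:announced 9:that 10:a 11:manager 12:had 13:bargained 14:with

14

The displaced element is "Ravi" (word 1).
It is linked across 2 clause boundaries (that → that).
It functions as the object of the preposition "with" of "bargained", so the gap sits immediately after word 14 ("with").
Base order: A pilot heard that a lawyer announced that a manager had bargained with Ravi.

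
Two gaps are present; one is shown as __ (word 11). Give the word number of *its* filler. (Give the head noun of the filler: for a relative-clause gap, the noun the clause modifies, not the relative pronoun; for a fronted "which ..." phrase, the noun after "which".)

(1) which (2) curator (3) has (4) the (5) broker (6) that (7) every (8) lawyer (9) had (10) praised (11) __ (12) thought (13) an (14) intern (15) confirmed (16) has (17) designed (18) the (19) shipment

The marked gap is inside the relative clause, the direct object of "praised".
Its filler is the head noun "broker" (via "that"), at word 5.
(The other dependency links word 2 to a gap after word 15.)

5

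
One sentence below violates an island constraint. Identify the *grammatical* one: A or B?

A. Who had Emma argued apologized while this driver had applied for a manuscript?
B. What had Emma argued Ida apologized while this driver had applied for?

A

In B, the wh-phrase is extracted from inside an adjunct island (introduced by "while"), which blocks movement.
In A, the extraction path crosses only that-complement boundaries, which are transparent.
So A is grammatical.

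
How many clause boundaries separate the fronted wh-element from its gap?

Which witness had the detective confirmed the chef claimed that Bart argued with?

2

"which witness" is extracted from the PP object of "argued".
Boundaries crossed, outermost first: [Ø], [that] — 2 in total.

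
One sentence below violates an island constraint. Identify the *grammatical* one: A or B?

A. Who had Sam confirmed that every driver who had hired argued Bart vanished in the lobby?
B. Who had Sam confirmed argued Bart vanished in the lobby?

In A, the wh-phrase is extracted from inside a complex-NP island (relative clause) (introduced by "who"), which blocks movement.
In B, the extraction path crosses only that-complement boundaries, which are transparent.
So B is grammatical.

B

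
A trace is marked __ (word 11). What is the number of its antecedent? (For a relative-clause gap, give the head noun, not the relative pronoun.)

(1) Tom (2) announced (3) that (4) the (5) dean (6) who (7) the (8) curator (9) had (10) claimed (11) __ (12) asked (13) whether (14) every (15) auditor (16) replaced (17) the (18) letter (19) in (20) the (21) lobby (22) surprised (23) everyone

The gap at 11 is the subject of "asked", inside a relative clause.
The relative pronoun is "who" (word 6); it is bound by the head noun immediately before it.
Its filler is the head noun "dean", at word 5.

5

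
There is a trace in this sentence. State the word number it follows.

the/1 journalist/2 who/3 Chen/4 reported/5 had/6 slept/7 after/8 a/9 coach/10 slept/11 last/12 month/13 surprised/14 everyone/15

5

The displaced element is "the journalist" (word 2).
It is linked across 1 clause boundary (Ø).
It functions as the subject of "slept", so the gap sits immediately after word 5 ("reported").
Base order: Chen reported the journalist had slept after a coach slept last month.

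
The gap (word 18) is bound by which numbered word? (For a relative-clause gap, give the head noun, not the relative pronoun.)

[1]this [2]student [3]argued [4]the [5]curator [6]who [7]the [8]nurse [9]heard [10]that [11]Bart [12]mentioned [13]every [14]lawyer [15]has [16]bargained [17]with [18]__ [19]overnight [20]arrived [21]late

The gap at 18 is the prepositional object of "bargained", inside a relative clause.
The relative pronoun is "who" (word 6); it is bound by the head noun immediately before it.
Its filler is the head noun "curator", at word 5.

5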